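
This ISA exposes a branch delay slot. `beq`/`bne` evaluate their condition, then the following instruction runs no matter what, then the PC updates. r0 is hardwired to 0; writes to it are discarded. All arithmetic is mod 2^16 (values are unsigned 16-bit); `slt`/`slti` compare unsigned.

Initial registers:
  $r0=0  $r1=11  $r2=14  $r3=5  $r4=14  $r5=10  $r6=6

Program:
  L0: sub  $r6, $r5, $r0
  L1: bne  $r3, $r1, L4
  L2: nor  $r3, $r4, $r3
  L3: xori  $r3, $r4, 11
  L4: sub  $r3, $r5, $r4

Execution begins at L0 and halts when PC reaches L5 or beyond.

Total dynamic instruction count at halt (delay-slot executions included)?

[0] sub  $r6, $r5, $r0  →  {$r0:0, $r1:11, $r2:14, $r3:5, $r4:14, $r5:10, $r6:10}
[1] bne  $r3, $r1, L4  →  {$r0:0, $r1:11, $r2:14, $r3:5, $r4:14, $r5:10, $r6:10}  ⟨branch taken⟩
[2] nor  $r3, $r4, $r3  →  {$r0:0, $r1:11, $r2:14, $r3:65520, $r4:14, $r5:10, $r6:10}
[4] sub  $r3, $r5, $r4  →  {$r0:0, $r1:11, $r2:14, $r3:65532, $r4:14, $r5:10, $r6:10}

4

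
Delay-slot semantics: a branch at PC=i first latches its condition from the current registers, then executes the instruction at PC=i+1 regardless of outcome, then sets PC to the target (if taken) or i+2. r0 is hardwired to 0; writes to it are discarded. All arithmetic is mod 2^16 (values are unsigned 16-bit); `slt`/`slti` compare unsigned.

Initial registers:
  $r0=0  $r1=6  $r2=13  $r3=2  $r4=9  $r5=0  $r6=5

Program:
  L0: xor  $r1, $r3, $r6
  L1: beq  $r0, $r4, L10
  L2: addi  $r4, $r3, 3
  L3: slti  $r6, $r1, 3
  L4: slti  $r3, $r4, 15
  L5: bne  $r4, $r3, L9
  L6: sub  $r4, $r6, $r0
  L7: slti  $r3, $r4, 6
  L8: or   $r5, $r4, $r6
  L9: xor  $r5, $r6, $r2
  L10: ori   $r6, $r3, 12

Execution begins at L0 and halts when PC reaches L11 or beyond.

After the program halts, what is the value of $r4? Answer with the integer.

0

  step pc=0: xor  $r1, $r3, $r6  regs=(0,7,13,2,9,0,5)
  step pc=1: beq  $r0, $r4, L10  cond=F  regs=(0,7,13,2,9,0,5)
  step pc=2: addi  $r4, $r3, 3  regs=(0,7,13,2,5,0,5)
  step pc=3: slti  $r6, $r1, 3  regs=(0,7,13,2,5,0,0)
  step pc=4: slti  $r3, $r4, 15  regs=(0,7,13,1,5,0,0)
  step pc=5: bne  $r4, $r3, L9  cond=T  regs=(0,7,13,1,5,0,0)
  step pc=6: sub  $r4, $r6, $r0  regs=(0,7,13,1,0,0,0)
  step pc=9: xor  $r5, $r6, $r2  regs=(0,7,13,1,0,13,0)
  step pc=10: ori   $r6, $r3, 12  regs=(0,7,13,1,0,13,13)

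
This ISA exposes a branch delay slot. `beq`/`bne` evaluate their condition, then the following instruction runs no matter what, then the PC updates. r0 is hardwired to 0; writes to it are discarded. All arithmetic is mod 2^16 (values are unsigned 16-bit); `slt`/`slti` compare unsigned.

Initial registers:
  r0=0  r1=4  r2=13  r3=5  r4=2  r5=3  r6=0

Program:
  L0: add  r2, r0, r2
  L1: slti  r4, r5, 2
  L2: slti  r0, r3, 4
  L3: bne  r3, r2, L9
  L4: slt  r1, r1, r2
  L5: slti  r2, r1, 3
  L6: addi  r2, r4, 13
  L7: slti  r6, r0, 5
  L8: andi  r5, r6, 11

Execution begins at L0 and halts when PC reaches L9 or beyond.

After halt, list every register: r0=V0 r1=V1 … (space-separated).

PC=0  add  r2, r0, r2        | r0=0 r1=4 r2=13 r3=5 r4=2 r5=3 r6=0
PC=1  slti  r4, r5, 2        | r0=0 r1=4 r2=13 r3=5 r4=0 r5=3 r6=0
PC=2  slti  r0, r3, 4        | r0=0 r1=4 r2=13 r3=5 r4=0 r5=3 r6=0
PC=3  bne  r3, r2, L9        | r0=0 r1=4 r2=13 r3=5 r4=0 r5=3 r6=0  [TAKEN]
PC=4  slt  r1, r1, r2        | r0=0 r1=1 r2=13 r3=5 r4=0 r5=3 r6=0

r0=0 r1=1 r2=13 r3=5 r4=0 r5=3 r6=0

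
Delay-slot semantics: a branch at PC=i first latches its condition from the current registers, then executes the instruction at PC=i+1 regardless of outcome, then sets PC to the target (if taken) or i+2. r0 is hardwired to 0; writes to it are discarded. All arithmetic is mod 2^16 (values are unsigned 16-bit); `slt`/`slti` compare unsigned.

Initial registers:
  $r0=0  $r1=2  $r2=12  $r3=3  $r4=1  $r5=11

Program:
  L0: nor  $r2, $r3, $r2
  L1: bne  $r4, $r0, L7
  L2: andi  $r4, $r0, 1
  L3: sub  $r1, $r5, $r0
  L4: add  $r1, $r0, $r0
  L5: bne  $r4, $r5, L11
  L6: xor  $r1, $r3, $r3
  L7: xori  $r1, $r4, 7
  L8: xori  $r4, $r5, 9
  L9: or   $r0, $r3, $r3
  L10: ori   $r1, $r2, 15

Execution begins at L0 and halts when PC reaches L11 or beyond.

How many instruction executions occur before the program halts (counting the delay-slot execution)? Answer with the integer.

#0 nor  $r2, $r3, $r2 ; 0/2/65520/3/1/11
#1 bne  $r4, $r0, L7 ; 0/2/65520/3/1/11 ; →target
#2 andi  $r4, $r0, 1 ; 0/2/65520/3/0/11
#7 xori  $r1, $r4, 7 ; 0/7/65520/3/0/11
#8 xori  $r4, $r5, 9 ; 0/7/65520/3/2/11
#9 or   $r0, $r3, $r3 ; 0/7/65520/3/2/11
#10 ori   $r1, $r2, 15 ; 0/65535/65520/3/2/11

7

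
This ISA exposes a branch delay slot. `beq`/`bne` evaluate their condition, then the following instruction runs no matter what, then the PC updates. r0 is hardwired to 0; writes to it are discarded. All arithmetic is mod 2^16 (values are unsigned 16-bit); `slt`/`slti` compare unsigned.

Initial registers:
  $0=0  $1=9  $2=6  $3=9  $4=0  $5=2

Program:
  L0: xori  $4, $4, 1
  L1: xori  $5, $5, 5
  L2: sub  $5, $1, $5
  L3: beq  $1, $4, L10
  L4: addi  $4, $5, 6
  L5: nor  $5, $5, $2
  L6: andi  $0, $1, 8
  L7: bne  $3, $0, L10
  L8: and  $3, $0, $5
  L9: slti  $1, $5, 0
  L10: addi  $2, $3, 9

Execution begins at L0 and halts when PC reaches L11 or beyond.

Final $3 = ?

0

#0 xori  $4, $4, 1 ; 0/9/6/9/1/2
#1 xori  $5, $5, 5 ; 0/9/6/9/1/7
#2 sub  $5, $1, $5 ; 0/9/6/9/1/2
#3 beq  $1, $4, L10 ; 0/9/6/9/1/2 ; →fallthru
#4 addi  $4, $5, 6 ; 0/9/6/9/8/2
#5 nor  $5, $5, $2 ; 0/9/6/9/8/65529
#6 andi  $0, $1, 8 ; 0/9/6/9/8/65529
#7 bne  $3, $0, L10 ; 0/9/6/9/8/65529 ; →target
#8 and  $3, $0, $5 ; 0/9/6/0/8/65529
#10 addi  $2, $3, 9 ; 0/9/9/0/8/65529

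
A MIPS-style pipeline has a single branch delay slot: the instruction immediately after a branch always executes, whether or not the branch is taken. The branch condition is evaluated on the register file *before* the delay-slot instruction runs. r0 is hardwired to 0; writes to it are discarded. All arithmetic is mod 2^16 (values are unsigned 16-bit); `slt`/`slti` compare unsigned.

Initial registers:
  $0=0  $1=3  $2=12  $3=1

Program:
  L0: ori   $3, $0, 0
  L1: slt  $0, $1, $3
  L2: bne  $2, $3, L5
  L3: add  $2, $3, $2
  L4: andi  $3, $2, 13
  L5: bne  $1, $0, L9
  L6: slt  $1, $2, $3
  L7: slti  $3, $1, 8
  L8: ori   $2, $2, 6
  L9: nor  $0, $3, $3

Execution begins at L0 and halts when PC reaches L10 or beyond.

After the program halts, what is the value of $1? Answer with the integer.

PC=0  ori   $3, $0, 0        | $0=0 $1=3 $2=12 $3=0
PC=1  slt  $0, $1, $3        | $0=0 $1=3 $2=12 $3=0
PC=2  bne  $2, $3, L5        | $0=0 $1=3 $2=12 $3=0  [TAKEN]
PC=3  add  $2, $3, $2        | $0=0 $1=3 $2=12 $3=0
PC=5  bne  $1, $0, L9        | $0=0 $1=3 $2=12 $3=0  [TAKEN]
PC=6  slt  $1, $2, $3        | $0=0 $1=0 $2=12 $3=0
PC=9  nor  $0, $3, $3        | $0=0 $1=0 $2=12 $3=0

0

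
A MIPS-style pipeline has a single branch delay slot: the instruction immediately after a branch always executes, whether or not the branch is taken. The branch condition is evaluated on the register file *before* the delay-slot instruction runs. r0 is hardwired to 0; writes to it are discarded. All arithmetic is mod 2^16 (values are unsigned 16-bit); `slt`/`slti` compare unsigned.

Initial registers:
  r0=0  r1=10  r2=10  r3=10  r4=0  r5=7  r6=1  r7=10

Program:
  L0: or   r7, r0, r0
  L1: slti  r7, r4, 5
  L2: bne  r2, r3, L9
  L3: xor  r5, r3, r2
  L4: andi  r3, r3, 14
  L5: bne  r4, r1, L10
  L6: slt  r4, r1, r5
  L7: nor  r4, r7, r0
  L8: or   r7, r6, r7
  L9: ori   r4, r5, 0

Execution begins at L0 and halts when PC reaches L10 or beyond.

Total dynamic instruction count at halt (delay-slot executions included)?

PC=0  or   r7, r0, r0        | r0=0 r1=10 r2=10 r3=10 r4=0 r5=7 r6=1 r7=0
PC=1  slti  r7, r4, 5        | r0=0 r1=10 r2=10 r3=10 r4=0 r5=7 r6=1 r7=1
PC=2  bne  r2, r3, L9        | r0=0 r1=10 r2=10 r3=10 r4=0 r5=7 r6=1 r7=1  [not taken]
PC=3  xor  r5, r3, r2        | r0=0 r1=10 r2=10 r3=10 r4=0 r5=0 r6=1 r7=1
PC=4  andi  r3, r3, 14       | r0=0 r1=10 r2=10 r3=10 r4=0 r5=0 r6=1 r7=1
PC=5  bne  r4, r1, L10       | r0=0 r1=10 r2=10 r3=10 r4=0 r5=0 r6=1 r7=1  [TAKEN]
PC=6  slt  r4, r1, r5        | r0=0 r1=10 r2=10 r3=10 r4=0 r5=0 r6=1 r7=1

7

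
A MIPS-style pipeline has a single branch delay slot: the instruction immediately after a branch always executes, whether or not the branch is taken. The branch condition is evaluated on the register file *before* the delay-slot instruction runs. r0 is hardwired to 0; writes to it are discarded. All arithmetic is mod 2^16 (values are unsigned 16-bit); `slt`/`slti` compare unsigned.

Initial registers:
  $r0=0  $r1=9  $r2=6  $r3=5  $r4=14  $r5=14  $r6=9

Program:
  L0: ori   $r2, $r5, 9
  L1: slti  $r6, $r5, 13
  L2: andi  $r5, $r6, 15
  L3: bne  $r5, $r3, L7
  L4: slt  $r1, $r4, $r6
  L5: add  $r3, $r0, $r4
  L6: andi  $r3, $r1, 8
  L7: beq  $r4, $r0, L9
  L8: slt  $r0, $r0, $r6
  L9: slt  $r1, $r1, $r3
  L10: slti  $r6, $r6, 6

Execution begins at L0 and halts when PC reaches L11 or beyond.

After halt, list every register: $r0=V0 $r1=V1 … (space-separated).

[0] ori   $r2, $r5, 9  →  {$r0:0, $r1:9, $r2:15, $r3:5, $r4:14, $r5:14, $r6:9}
[1] slti  $r6, $r5, 13  →  {$r0:0, $r1:9, $r2:15, $r3:5, $r4:14, $r5:14, $r6:0}
[2] andi  $r5, $r6, 15  →  {$r0:0, $r1:9, $r2:15, $r3:5, $r4:14, $r5:0, $r6:0}
[3] bne  $r5, $r3, L7  →  {$r0:0, $r1:9, $r2:15, $r3:5, $r4:14, $r5:0, $r6:0}  ⟨branch taken⟩
[4] slt  $r1, $r4, $r6  →  {$r0:0, $r1:0, $r2:15, $r3:5, $r4:14, $r5:0, $r6:0}
[7] beq  $r4, $r0, L9  →  {$r0:0, $r1:0, $r2:15, $r3:5, $r4:14, $r5:0, $r6:0}  ⟨branch fallthrough⟩
[8] slt  $r0, $r0, $r6  →  {$r0:0, $r1:0, $r2:15, $r3:5, $r4:14, $r5:0, $r6:0}
[9] slt  $r1, $r1, $r3  →  {$r0:0, $r1:1, $r2:15, $r3:5, $r4:14, $r5:0, $r6:0}
[10] slti  $r6, $r6, 6  →  {$r0:0, $r1:1, $r2:15, $r3:5, $r4:14, $r5:0, $r6:1}

$r0=0 $r1=1 $r2=15 $r3=5 $r4=14 $r5=0 $r6=1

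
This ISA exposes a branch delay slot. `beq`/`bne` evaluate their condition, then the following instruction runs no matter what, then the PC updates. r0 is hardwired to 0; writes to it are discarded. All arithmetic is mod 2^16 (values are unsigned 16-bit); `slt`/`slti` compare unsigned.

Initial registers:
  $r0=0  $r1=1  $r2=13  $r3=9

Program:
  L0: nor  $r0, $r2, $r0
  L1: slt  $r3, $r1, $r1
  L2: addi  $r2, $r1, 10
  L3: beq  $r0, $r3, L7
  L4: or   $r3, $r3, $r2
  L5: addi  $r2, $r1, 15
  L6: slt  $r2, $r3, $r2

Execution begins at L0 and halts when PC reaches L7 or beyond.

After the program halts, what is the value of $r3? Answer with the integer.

11

#0 nor  $r0, $r2, $r0 ; 0/1/13/9
#1 slt  $r3, $r1, $r1 ; 0/1/13/0
#2 addi  $r2, $r1, 10 ; 0/1/11/0
#3 beq  $r0, $r3, L7 ; 0/1/11/0 ; →target
#4 or   $r3, $r3, $r2 ; 0/1/11/11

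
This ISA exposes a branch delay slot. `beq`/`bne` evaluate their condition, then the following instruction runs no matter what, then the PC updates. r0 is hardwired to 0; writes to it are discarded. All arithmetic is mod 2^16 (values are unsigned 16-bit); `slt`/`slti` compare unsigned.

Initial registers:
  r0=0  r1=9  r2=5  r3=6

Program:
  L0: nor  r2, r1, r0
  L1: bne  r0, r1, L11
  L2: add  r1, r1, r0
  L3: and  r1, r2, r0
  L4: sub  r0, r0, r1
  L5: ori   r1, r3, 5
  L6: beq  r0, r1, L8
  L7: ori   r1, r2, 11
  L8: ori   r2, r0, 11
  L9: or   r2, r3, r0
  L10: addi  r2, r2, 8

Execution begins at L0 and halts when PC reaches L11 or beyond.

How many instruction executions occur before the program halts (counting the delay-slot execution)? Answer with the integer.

#0 nor  r2, r1, r0 ; 0/9/65526/6
#1 bne  r0, r1, L11 ; 0/9/65526/6 ; →target
#2 add  r1, r1, r0 ; 0/9/65526/6

3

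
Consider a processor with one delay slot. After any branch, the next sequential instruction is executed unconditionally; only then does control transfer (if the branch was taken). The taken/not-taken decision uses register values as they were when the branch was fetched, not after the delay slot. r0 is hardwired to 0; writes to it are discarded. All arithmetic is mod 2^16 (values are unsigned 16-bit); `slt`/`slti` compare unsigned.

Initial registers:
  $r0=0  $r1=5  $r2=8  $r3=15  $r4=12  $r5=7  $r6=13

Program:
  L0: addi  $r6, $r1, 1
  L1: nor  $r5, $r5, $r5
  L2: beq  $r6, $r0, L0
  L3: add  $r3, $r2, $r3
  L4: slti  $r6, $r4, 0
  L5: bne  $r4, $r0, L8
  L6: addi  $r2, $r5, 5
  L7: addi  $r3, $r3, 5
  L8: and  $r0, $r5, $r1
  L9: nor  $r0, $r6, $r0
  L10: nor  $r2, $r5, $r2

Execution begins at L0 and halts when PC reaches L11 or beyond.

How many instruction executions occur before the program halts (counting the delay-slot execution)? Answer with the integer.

10

  step pc=0: addi  $r6, $r1, 1  regs=(0,5,8,15,12,7,6)
  step pc=1: nor  $r5, $r5, $r5  regs=(0,5,8,15,12,65528,6)
  step pc=2: beq  $r6, $r0, L0  cond=F  regs=(0,5,8,15,12,65528,6)
  step pc=3: add  $r3, $r2, $r3  regs=(0,5,8,23,12,65528,6)
  step pc=4: slti  $r6, $r4, 0  regs=(0,5,8,23,12,65528,0)
  step pc=5: bne  $r4, $r0, L8  cond=T  regs=(0,5,8,23,12,65528,0)
  step pc=6: addi  $r2, $r5, 5  regs=(0,5,65533,23,12,65528,0)
  step pc=8: and  $r0, $r5, $r1  regs=(0,5,65533,23,12,65528,0)
  step pc=9: nor  $r0, $r6, $r0  regs=(0,5,65533,23,12,65528,0)
  step pc=10: nor  $r2, $r5, $r2  regs=(0,5,2,23,12,65528,0)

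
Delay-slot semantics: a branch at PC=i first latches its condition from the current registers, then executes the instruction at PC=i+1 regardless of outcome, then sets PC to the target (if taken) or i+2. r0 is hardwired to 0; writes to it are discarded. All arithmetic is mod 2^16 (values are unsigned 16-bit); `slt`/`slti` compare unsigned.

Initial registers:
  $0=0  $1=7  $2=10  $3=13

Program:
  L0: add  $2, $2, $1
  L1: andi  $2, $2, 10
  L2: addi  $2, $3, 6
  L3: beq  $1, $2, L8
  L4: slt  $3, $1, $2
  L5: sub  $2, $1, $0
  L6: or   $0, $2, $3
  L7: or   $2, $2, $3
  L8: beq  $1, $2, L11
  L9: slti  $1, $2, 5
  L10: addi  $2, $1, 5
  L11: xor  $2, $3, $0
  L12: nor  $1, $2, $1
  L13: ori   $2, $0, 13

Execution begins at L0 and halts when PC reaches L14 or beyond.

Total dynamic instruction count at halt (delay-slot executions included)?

13

PC=0  add  $2, $2, $1        | $0=0 $1=7 $2=17 $3=13
PC=1  andi  $2, $2, 10       | $0=0 $1=7 $2=0 $3=13
PC=2  addi  $2, $3, 6        | $0=0 $1=7 $2=19 $3=13
PC=3  beq  $1, $2, L8        | $0=0 $1=7 $2=19 $3=13  [not taken]
PC=4  slt  $3, $1, $2        | $0=0 $1=7 $2=19 $3=1
PC=5  sub  $2, $1, $0        | $0=0 $1=7 $2=7 $3=1
PC=6  or   $0, $2, $3        | $0=0 $1=7 $2=7 $3=1
PC=7  or   $2, $2, $3        | $0=0 $1=7 $2=7 $3=1
PC=8  beq  $1, $2, L11       | $0=0 $1=7 $2=7 $3=1  [TAKEN]
PC=9  slti  $1, $2, 5        | $0=0 $1=0 $2=7 $3=1
PC=11 xor  $2, $3, $0        | $0=0 $1=0 $2=1 $3=1
PC=12 nor  $1, $2, $1        | $0=0 $1=65534 $2=1 $3=1
PC=13 ori   $2, $0, 13       | $0=0 $1=65534 $2=13 $3=1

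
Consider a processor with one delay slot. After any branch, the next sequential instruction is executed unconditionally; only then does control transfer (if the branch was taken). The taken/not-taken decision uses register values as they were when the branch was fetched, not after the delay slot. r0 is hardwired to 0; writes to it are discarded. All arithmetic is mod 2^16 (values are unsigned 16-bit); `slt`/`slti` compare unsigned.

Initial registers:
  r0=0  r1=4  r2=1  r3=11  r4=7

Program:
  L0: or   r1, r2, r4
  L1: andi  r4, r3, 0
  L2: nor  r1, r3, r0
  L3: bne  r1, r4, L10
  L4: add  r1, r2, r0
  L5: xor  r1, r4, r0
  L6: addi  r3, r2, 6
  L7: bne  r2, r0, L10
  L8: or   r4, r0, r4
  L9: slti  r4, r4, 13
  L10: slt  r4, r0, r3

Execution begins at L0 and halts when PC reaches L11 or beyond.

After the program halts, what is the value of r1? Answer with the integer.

[0] or   r1, r2, r4  →  {r0:0, r1:7, r2:1, r3:11, r4:7}
[1] andi  r4, r3, 0  →  {r0:0, r1:7, r2:1, r3:11, r4:0}
[2] nor  r1, r3, r0  →  {r0:0, r1:65524, r2:1, r3:11, r4:0}
[3] bne  r1, r4, L10  →  {r0:0, r1:65524, r2:1, r3:11, r4:0}  ⟨branch taken⟩
[4] add  r1, r2, r0  →  {r0:0, r1:1, r2:1, r3:11, r4:0}
[10] slt  r4, r0, r3  →  {r0:0, r1:1, r2:1, r3:11, r4:1}

1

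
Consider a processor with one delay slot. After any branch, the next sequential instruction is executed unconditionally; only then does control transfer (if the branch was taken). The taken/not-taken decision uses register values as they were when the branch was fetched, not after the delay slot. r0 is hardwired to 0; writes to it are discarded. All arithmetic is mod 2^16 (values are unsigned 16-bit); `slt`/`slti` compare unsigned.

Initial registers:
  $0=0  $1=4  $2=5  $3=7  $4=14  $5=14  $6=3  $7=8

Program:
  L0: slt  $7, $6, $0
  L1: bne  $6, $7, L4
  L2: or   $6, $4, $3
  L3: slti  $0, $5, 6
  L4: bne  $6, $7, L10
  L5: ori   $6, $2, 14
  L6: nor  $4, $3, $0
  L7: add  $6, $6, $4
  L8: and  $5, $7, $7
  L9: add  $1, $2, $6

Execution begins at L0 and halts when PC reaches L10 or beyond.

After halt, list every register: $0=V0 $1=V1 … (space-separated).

$0=0 $1=4 $2=5 $3=7 $4=14 $5=14 $6=15 $7=0

PC=0  slt  $7, $6, $0        | $0=0 $1=4 $2=5 $3=7 $4=14 $5=14 $6=3 $7=0
PC=1  bne  $6, $7, L4        | $0=0 $1=4 $2=5 $3=7 $4=14 $5=14 $6=3 $7=0  [TAKEN]
PC=2  or   $6, $4, $3        | $0=0 $1=4 $2=5 $3=7 $4=14 $5=14 $6=15 $7=0
PC=4  bne  $6, $7, L10       | $0=0 $1=4 $2=5 $3=7 $4=14 $5=14 $6=15 $7=0  [TAKEN]
PC=5  ori   $6, $2, 14       | $0=0 $1=4 $2=5 $3=7 $4=14 $5=14 $6=15 $7=0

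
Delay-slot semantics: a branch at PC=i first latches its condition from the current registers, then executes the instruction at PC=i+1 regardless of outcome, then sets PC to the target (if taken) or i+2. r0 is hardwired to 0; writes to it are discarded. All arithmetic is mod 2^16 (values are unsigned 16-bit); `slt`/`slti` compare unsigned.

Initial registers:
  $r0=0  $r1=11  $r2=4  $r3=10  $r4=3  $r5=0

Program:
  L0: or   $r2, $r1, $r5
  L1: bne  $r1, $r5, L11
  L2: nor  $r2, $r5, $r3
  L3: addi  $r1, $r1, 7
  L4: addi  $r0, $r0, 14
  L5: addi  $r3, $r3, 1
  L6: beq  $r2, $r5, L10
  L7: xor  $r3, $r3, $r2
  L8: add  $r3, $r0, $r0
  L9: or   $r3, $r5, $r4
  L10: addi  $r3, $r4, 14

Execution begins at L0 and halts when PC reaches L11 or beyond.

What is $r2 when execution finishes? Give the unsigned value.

[0] or   $r2, $r1, $r5  →  {$r0:0, $r1:11, $r2:11, $r3:10, $r4:3, $r5:0}
[1] bne  $r1, $r5, L11  →  {$r0:0, $r1:11, $r2:11, $r3:10, $r4:3, $r5:0}  ⟨branch taken⟩
[2] nor  $r2, $r5, $r3  →  {$r0:0, $r1:11, $r2:65525, $r3:10, $r4:3, $r5:0}

65525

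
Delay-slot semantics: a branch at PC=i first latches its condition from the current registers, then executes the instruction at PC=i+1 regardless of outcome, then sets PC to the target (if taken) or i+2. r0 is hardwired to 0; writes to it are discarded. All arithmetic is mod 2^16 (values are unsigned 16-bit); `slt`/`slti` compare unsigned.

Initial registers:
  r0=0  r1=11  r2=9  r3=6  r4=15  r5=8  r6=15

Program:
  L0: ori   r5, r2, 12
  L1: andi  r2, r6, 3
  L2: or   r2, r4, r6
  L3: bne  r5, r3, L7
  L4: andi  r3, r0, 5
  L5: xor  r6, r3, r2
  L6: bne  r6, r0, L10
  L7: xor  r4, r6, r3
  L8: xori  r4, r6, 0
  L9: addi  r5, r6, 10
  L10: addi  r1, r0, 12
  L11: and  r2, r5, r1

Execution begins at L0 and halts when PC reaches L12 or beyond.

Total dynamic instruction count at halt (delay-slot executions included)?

#0 ori   r5, r2, 12 ; 0/11/9/6/15/13/15
#1 andi  r2, r6, 3 ; 0/11/3/6/15/13/15
#2 or   r2, r4, r6 ; 0/11/15/6/15/13/15
#3 bne  r5, r3, L7 ; 0/11/15/6/15/13/15 ; →target
#4 andi  r3, r0, 5 ; 0/11/15/0/15/13/15
#7 xor  r4, r6, r3 ; 0/11/15/0/15/13/15
#8 xori  r4, r6, 0 ; 0/11/15/0/15/13/15
#9 addi  r5, r6, 10 ; 0/11/15/0/15/25/15
#10 addi  r1, r0, 12 ; 0/12/15/0/15/25/15
#11 and  r2, r5, r1 ; 0/12/8/0/15/25/15

10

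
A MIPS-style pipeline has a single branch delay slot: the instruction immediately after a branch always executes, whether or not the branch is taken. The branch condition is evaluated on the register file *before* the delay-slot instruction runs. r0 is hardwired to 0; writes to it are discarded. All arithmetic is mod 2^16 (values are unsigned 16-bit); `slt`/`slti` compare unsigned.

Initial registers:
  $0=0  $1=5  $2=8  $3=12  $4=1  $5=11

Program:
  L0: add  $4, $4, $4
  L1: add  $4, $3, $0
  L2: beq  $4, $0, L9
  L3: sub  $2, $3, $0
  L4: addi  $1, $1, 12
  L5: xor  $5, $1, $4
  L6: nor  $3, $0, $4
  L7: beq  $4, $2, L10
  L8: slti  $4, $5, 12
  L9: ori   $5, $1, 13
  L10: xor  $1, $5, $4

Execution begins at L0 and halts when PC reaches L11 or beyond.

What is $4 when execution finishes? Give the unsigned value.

  step pc=0: add  $4, $4, $4  regs=(0,5,8,12,2,11)
  step pc=1: add  $4, $3, $0  regs=(0,5,8,12,12,11)
  step pc=2: beq  $4, $0, L9  cond=F  regs=(0,5,8,12,12,11)
  step pc=3: sub  $2, $3, $0  regs=(0,5,12,12,12,11)
  step pc=4: addi  $1, $1, 12  regs=(0,17,12,12,12,11)
  step pc=5: xor  $5, $1, $4  regs=(0,17,12,12,12,29)
  step pc=6: nor  $3, $0, $4  regs=(0,17,12,65523,12,29)
  step pc=7: beq  $4, $2, L10  cond=T  regs=(0,17,12,65523,12,29)
  step pc=8: slti  $4, $5, 12  regs=(0,17,12,65523,0,29)
  step pc=10: xor  $1, $5, $4  regs=(0,29,12,65523,0,29)

0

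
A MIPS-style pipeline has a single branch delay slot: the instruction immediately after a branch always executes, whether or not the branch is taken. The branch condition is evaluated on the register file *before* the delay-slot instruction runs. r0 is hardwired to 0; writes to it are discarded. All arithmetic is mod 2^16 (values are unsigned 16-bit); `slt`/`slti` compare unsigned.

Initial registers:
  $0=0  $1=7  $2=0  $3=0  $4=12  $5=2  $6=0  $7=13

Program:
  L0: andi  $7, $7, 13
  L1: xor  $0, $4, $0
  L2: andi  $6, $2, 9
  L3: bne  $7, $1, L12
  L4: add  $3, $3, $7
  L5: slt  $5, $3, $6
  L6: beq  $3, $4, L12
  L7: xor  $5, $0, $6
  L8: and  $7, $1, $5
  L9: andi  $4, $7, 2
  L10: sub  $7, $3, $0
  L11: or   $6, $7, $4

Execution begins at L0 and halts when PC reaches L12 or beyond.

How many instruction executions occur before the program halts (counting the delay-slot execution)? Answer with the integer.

  step pc=0: andi  $7, $7, 13  regs=(0,7,0,0,12,2,0,13)
  step pc=1: xor  $0, $4, $0  regs=(0,7,0,0,12,2,0,13)
  step pc=2: andi  $6, $2, 9  regs=(0,7,0,0,12,2,0,13)
  step pc=3: bne  $7, $1, L12  cond=T  regs=(0,7,0,0,12,2,0,13)
  step pc=4: add  $3, $3, $7  regs=(0,7,0,13,12,2,0,13)

5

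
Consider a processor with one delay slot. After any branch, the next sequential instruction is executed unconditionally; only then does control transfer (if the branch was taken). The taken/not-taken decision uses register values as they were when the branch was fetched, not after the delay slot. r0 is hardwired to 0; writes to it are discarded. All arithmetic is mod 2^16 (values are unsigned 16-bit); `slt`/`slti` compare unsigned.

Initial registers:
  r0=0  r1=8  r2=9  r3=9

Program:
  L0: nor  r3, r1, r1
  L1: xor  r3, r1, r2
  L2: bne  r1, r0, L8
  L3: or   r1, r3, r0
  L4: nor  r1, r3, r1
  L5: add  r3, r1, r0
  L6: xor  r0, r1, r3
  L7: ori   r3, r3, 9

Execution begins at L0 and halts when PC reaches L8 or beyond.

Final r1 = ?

1

#0 nor  r3, r1, r1 ; 0/8/9/65527
#1 xor  r3, r1, r2 ; 0/8/9/1
#2 bne  r1, r0, L8 ; 0/8/9/1 ; →target
#3 or   r1, r3, r0 ; 0/1/9/1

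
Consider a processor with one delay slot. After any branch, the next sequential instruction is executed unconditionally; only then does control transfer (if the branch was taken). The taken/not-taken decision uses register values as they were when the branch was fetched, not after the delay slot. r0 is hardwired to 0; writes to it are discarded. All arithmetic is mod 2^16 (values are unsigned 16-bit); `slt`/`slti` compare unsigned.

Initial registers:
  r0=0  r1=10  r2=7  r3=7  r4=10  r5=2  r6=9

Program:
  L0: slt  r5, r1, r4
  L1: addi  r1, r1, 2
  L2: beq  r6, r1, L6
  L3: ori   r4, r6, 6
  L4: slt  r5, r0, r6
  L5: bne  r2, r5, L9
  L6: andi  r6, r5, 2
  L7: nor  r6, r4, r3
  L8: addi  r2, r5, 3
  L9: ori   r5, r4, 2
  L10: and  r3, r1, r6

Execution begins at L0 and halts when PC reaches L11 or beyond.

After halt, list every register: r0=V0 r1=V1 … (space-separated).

r0=0 r1=12 r2=7 r3=0 r4=15 r5=15 r6=0

#0 slt  r5, r1, r4 ; 0/10/7/7/10/0/9
#1 addi  r1, r1, 2 ; 0/12/7/7/10/0/9
#2 beq  r6, r1, L6 ; 0/12/7/7/10/0/9 ; →fallthru
#3 ori   r4, r6, 6 ; 0/12/7/7/15/0/9
#4 slt  r5, r0, r6 ; 0/12/7/7/15/1/9
#5 bne  r2, r5, L9 ; 0/12/7/7/15/1/9 ; →target
#6 andi  r6, r5, 2 ; 0/12/7/7/15/1/0
#9 ori   r5, r4, 2 ; 0/12/7/7/15/15/0
#10 and  r3, r1, r6 ; 0/12/7/0/15/15/0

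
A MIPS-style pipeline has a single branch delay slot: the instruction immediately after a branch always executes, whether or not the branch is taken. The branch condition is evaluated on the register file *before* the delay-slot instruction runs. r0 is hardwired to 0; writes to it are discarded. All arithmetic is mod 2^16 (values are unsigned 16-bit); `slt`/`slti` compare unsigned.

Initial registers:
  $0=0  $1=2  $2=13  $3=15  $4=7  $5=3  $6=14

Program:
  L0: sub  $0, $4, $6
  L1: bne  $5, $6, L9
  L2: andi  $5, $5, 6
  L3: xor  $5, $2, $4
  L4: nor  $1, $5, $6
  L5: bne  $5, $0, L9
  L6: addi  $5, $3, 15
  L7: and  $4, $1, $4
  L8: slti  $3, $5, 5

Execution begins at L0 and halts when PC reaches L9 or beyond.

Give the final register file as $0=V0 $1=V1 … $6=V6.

$0=0 $1=2 $2=13 $3=15 $4=7 $5=2 $6=14

PC=0  sub  $0, $4, $6        | $0=0 $1=2 $2=13 $3=15 $4=7 $5=3 $6=14
PC=1  bne  $5, $6, L9        | $0=0 $1=2 $2=13 $3=15 $4=7 $5=3 $6=14  [TAKEN]
PC=2  andi  $5, $5, 6        | $0=0 $1=2 $2=13 $3=15 $4=7 $5=2 $6=14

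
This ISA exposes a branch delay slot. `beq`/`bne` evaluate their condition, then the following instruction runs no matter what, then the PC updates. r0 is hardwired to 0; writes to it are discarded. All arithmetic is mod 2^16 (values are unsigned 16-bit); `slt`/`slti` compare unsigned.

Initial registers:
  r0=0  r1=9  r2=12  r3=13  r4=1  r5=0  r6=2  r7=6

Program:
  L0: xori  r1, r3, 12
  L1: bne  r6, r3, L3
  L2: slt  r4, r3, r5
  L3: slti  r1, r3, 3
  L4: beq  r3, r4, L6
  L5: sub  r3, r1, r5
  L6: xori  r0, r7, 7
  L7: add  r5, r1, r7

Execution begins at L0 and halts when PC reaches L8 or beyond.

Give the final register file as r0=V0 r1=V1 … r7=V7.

r0=0 r1=0 r2=12 r3=0 r4=0 r5=6 r6=2 r7=6

[0] xori  r1, r3, 12  →  {r0:0, r1:1, r2:12, r3:13, r4:1, r5:0, r6:2, r7:6}
[1] bne  r6, r3, L3  →  {r0:0, r1:1, r2:12, r3:13, r4:1, r5:0, r6:2, r7:6}  ⟨branch taken⟩
[2] slt  r4, r3, r5  →  {r0:0, r1:1, r2:12, r3:13, r4:0, r5:0, r6:2, r7:6}
[3] slti  r1, r3, 3  →  {r0:0, r1:0, r2:12, r3:13, r4:0, r5:0, r6:2, r7:6}
[4] beq  r3, r4, L6  →  {r0:0, r1:0, r2:12, r3:13, r4:0, r5:0, r6:2, r7:6}  ⟨branch fallthrough⟩
[5] sub  r3, r1, r5  →  {r0:0, r1:0, r2:12, r3:0, r4:0, r5:0, r6:2, r7:6}
[6] xori  r0, r7, 7  →  {r0:0, r1:0, r2:12, r3:0, r4:0, r5:0, r6:2, r7:6}
[7] add  r5, r1, r7  →  {r0:0, r1:0, r2:12, r3:0, r4:0, r5:6, r6:2, r7:6}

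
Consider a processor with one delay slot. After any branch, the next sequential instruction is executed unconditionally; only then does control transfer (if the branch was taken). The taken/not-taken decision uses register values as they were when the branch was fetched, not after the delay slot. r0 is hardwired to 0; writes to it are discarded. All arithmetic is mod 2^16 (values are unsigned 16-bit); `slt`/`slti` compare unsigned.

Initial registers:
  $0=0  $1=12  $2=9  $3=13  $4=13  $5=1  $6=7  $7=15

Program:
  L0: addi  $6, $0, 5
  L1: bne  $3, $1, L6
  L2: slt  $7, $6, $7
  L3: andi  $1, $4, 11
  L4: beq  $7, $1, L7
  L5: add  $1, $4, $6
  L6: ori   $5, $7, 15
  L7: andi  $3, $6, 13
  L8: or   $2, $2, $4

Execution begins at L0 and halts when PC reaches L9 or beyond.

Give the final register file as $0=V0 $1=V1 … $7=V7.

  step pc=0: addi  $6, $0, 5  regs=(0,12,9,13,13,1,5,15)
  step pc=1: bne  $3, $1, L6  cond=T  regs=(0,12,9,13,13,1,5,15)
  step pc=2: slt  $7, $6, $7  regs=(0,12,9,13,13,1,5,1)
  step pc=6: ori   $5, $7, 15  regs=(0,12,9,13,13,15,5,1)
  step pc=7: andi  $3, $6, 13  regs=(0,12,9,5,13,15,5,1)
  step pc=8: or   $2, $2, $4  regs=(0,12,13,5,13,15,5,1)

$0=0 $1=12 $2=13 $3=5 $4=13 $5=15 $6=5 $7=1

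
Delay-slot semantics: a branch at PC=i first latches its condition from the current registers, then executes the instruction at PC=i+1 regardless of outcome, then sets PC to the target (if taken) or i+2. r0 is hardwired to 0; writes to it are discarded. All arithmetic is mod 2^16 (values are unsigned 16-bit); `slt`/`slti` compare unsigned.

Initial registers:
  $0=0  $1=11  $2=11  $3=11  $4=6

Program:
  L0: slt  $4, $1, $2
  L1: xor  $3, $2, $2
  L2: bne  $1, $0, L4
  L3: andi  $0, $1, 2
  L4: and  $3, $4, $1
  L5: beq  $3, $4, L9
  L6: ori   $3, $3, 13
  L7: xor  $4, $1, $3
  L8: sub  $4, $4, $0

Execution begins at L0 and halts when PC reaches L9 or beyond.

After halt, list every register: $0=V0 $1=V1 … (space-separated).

$0=0 $1=11 $2=11 $3=13 $4=0

  step pc=0: slt  $4, $1, $2  regs=(0,11,11,11,0)
  step pc=1: xor  $3, $2, $2  regs=(0,11,11,0,0)
  step pc=2: bne  $1, $0, L4  cond=T  regs=(0,11,11,0,0)
  step pc=3: andi  $0, $1, 2  regs=(0,11,11,0,0)
  step pc=4: and  $3, $4, $1  regs=(0,11,11,0,0)
  step pc=5: beq  $3, $4, L9  cond=T  regs=(0,11,11,0,0)
  step pc=6: ori   $3, $3, 13  regs=(0,11,11,13,0)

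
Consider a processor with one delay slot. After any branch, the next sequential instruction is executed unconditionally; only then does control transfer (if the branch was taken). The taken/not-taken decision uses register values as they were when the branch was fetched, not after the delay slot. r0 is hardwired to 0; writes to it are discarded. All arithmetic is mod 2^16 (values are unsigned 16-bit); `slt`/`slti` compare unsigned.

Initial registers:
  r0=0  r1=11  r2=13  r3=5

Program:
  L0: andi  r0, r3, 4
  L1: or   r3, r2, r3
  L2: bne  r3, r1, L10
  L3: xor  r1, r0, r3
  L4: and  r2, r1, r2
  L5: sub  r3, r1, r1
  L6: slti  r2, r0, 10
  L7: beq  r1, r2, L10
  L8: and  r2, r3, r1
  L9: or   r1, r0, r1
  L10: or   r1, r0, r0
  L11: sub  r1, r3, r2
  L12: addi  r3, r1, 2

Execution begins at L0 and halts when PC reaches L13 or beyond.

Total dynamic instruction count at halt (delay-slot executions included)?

PC=0  andi  r0, r3, 4        | r0=0 r1=11 r2=13 r3=5
PC=1  or   r3, r2, r3        | r0=0 r1=11 r2=13 r3=13
PC=2  bne  r3, r1, L10       | r0=0 r1=11 r2=13 r3=13  [TAKEN]
PC=3  xor  r1, r0, r3        | r0=0 r1=13 r2=13 r3=13
PC=10 or   r1, r0, r0        | r0=0 r1=0 r2=13 r3=13
PC=11 sub  r1, r3, r2        | r0=0 r1=0 r2=13 r3=13
PC=12 addi  r3, r1, 2        | r0=0 r1=0 r2=13 r3=2

7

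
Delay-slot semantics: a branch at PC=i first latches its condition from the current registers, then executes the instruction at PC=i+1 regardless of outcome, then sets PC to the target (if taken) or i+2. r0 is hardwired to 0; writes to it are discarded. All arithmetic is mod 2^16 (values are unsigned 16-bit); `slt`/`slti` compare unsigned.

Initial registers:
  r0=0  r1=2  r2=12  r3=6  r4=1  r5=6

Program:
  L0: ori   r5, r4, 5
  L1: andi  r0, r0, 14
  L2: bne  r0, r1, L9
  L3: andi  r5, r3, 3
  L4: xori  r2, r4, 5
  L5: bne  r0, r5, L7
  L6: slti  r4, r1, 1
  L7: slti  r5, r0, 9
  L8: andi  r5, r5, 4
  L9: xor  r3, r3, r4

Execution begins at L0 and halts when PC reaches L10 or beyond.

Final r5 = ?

PC=0  ori   r5, r4, 5        | r0=0 r1=2 r2=12 r3=6 r4=1 r5=5
PC=1  andi  r0, r0, 14       | r0=0 r1=2 r2=12 r3=6 r4=1 r5=5
PC=2  bne  r0, r1, L9        | r0=0 r1=2 r2=12 r3=6 r4=1 r5=5  [TAKEN]
PC=3  andi  r5, r3, 3        | r0=0 r1=2 r2=12 r3=6 r4=1 r5=2
PC=9  xor  r3, r3, r4        | r0=0 r1=2 r2=12 r3=7 r4=1 r5=2

2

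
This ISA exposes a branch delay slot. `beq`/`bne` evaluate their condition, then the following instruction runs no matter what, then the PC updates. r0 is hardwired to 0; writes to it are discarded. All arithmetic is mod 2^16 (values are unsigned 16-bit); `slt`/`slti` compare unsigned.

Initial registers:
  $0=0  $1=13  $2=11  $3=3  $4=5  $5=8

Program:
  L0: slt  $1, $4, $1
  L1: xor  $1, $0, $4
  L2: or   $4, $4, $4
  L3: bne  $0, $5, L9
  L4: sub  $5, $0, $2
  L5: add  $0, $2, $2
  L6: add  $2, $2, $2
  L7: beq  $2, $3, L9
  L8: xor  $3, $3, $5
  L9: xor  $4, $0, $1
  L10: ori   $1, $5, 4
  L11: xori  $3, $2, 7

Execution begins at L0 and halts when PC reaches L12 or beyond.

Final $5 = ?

PC=0  slt  $1, $4, $1        | $0=0 $1=1 $2=11 $3=3 $4=5 $5=8
PC=1  xor  $1, $0, $4        | $0=0 $1=5 $2=11 $3=3 $4=5 $5=8
PC=2  or   $4, $4, $4        | $0=0 $1=5 $2=11 $3=3 $4=5 $5=8
PC=3  bne  $0, $5, L9        | $0=0 $1=5 $2=11 $3=3 $4=5 $5=8  [TAKEN]
PC=4  sub  $5, $0, $2        | $0=0 $1=5 $2=11 $3=3 $4=5 $5=65525
PC=9  xor  $4, $0, $1        | $0=0 $1=5 $2=11 $3=3 $4=5 $5=65525
PC=10 ori   $1, $5, 4        | $0=0 $1=65525 $2=11 $3=3 $4=5 $5=65525
PC=11 xori  $3, $2, 7        | $0=0 $1=65525 $2=11 $3=12 $4=5 $5=65525

65525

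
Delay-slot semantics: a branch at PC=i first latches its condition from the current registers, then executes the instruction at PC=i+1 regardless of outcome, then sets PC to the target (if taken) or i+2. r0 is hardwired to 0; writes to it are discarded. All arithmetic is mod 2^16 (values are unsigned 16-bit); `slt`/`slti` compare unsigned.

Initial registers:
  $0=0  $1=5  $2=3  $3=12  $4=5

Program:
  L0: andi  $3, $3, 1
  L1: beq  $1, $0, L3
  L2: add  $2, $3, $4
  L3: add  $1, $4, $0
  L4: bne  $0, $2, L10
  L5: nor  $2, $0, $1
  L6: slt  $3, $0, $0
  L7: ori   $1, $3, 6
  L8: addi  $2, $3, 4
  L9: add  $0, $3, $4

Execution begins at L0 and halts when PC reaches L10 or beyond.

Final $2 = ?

  step pc=0: andi  $3, $3, 1  regs=(0,5,3,0,5)
  step pc=1: beq  $1, $0, L3  cond=F  regs=(0,5,3,0,5)
  step pc=2: add  $2, $3, $4  regs=(0,5,5,0,5)
  step pc=3: add  $1, $4, $0  regs=(0,5,5,0,5)
  step pc=4: bne  $0, $2, L10  cond=T  regs=(0,5,5,0,5)
  step pc=5: nor  $2, $0, $1  regs=(0,5,65530,0,5)

65530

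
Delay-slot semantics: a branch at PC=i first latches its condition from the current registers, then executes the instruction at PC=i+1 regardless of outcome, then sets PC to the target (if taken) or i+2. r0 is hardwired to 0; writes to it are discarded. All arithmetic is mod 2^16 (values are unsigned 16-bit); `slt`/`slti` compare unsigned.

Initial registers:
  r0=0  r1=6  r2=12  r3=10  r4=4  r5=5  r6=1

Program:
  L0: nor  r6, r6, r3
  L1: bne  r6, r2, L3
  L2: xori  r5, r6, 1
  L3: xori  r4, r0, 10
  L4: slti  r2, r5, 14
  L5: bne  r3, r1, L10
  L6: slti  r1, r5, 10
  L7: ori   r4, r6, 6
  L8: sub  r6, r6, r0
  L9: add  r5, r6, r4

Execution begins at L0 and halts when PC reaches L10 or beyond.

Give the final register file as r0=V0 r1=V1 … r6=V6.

r0=0 r1=0 r2=0 r3=10 r4=10 r5=65525 r6=65524

[0] nor  r6, r6, r3  →  {r0:0, r1:6, r2:12, r3:10, r4:4, r5:5, r6:65524}
[1] bne  r6, r2, L3  →  {r0:0, r1:6, r2:12, r3:10, r4:4, r5:5, r6:65524}  ⟨branch taken⟩
[2] xori  r5, r6, 1  →  {r0:0, r1:6, r2:12, r3:10, r4:4, r5:65525, r6:65524}
[3] xori  r4, r0, 10  →  {r0:0, r1:6, r2:12, r3:10, r4:10, r5:65525, r6:65524}
[4] slti  r2, r5, 14  →  {r0:0, r1:6, r2:0, r3:10, r4:10, r5:65525, r6:65524}
[5] bne  r3, r1, L10  →  {r0:0, r1:6, r2:0, r3:10, r4:10, r5:65525, r6:65524}  ⟨branch taken⟩
[6] slti  r1, r5, 10  →  {r0:0, r1:0, r2:0, r3:10, r4:10, r5:65525, r6:65524}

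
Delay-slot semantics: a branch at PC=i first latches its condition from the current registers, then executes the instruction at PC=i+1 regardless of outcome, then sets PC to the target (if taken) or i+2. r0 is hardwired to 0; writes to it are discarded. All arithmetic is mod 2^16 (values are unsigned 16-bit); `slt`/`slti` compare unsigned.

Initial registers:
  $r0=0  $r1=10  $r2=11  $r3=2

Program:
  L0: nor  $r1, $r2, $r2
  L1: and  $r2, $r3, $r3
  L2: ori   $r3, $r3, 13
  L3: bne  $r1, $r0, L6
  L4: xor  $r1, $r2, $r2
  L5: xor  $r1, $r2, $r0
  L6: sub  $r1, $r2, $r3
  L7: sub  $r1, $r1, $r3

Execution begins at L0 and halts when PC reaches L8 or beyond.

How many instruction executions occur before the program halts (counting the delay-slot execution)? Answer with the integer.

7

[0] nor  $r1, $r2, $r2  →  {$r0:0, $r1:65524, $r2:11, $r3:2}
[1] and  $r2, $r3, $r3  →  {$r0:0, $r1:65524, $r2:2, $r3:2}
[2] ori   $r3, $r3, 13  →  {$r0:0, $r1:65524, $r2:2, $r3:15}
[3] bne  $r1, $r0, L6  →  {$r0:0, $r1:65524, $r2:2, $r3:15}  ⟨branch taken⟩
[4] xor  $r1, $r2, $r2  →  {$r0:0, $r1:0, $r2:2, $r3:15}
[6] sub  $r1, $r2, $r3  →  {$r0:0, $r1:65523, $r2:2, $r3:15}
[7] sub  $r1, $r1, $r3  →  {$r0:0, $r1:65508, $r2:2, $r3:15}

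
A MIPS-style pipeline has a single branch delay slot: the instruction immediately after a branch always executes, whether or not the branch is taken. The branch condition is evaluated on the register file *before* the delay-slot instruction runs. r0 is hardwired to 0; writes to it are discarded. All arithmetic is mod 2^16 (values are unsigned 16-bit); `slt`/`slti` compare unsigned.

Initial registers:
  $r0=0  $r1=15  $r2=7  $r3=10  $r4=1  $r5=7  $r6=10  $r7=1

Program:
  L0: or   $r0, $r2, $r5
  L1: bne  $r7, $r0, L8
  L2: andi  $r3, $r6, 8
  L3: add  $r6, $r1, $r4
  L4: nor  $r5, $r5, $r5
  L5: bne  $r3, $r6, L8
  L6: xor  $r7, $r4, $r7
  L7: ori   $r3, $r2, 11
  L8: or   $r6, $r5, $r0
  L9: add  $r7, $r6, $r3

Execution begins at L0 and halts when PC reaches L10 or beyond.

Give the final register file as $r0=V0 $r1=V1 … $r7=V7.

  step pc=0: or   $r0, $r2, $r5  regs=(0,15,7,10,1,7,10,1)
  step pc=1: bne  $r7, $r0, L8  cond=T  regs=(0,15,7,10,1,7,10,1)
  step pc=2: andi  $r3, $r6, 8  regs=(0,15,7,8,1,7,10,1)
  step pc=8: or   $r6, $r5, $r0  regs=(0,15,7,8,1,7,7,1)
  step pc=9: add  $r7, $r6, $r3  regs=(0,15,7,8,1,7,7,15)

$r0=0 $r1=15 $r2=7 $r3=8 $r4=1 $r5=7 $r6=7 $r7=15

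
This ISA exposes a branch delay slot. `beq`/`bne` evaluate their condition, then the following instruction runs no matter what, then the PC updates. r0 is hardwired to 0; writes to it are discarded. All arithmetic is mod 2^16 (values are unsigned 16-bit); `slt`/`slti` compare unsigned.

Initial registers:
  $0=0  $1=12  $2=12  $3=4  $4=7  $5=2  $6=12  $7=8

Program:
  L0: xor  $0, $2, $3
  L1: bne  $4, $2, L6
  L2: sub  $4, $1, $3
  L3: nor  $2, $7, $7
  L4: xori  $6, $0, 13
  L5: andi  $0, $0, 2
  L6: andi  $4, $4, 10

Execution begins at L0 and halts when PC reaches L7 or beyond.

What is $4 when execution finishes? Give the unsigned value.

8

#0 xor  $0, $2, $3 ; 0/12/12/4/7/2/12/8
#1 bne  $4, $2, L6 ; 0/12/12/4/7/2/12/8 ; →target
#2 sub  $4, $1, $3 ; 0/12/12/4/8/2/12/8
#6 andi  $4, $4, 10 ; 0/12/12/4/8/2/12/8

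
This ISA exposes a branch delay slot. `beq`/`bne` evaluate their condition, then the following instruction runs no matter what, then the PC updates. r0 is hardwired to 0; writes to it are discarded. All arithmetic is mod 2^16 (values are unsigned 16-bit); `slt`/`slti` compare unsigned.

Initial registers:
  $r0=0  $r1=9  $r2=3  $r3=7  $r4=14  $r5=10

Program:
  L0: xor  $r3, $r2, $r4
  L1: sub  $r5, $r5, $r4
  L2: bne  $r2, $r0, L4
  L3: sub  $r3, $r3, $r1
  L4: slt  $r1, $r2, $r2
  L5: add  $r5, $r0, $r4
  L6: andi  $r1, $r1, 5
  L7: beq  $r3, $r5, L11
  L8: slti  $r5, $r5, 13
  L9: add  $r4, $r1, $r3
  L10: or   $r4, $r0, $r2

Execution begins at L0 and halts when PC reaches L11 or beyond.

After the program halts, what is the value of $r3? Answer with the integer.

4

  step pc=0: xor  $r3, $r2, $r4  regs=(0,9,3,13,14,10)
  step pc=1: sub  $r5, $r5, $r4  regs=(0,9,3,13,14,65532)
  step pc=2: bne  $r2, $r0, L4  cond=T  regs=(0,9,3,13,14,65532)
  step pc=3: sub  $r3, $r3, $r1  regs=(0,9,3,4,14,65532)
  step pc=4: slt  $r1, $r2, $r2  regs=(0,0,3,4,14,65532)
  step pc=5: add  $r5, $r0, $r4  regs=(0,0,3,4,14,14)
  step pc=6: andi  $r1, $r1, 5  regs=(0,0,3,4,14,14)
  step pc=7: beq  $r3, $r5, L11  cond=F  regs=(0,0,3,4,14,14)
  step pc=8: slti  $r5, $r5, 13  regs=(0,0,3,4,14,0)
  step pc=9: add  $r4, $r1, $r3  regs=(0,0,3,4,4,0)
  step pc=10: or   $r4, $r0, $r2  regs=(0,0,3,4,3,0)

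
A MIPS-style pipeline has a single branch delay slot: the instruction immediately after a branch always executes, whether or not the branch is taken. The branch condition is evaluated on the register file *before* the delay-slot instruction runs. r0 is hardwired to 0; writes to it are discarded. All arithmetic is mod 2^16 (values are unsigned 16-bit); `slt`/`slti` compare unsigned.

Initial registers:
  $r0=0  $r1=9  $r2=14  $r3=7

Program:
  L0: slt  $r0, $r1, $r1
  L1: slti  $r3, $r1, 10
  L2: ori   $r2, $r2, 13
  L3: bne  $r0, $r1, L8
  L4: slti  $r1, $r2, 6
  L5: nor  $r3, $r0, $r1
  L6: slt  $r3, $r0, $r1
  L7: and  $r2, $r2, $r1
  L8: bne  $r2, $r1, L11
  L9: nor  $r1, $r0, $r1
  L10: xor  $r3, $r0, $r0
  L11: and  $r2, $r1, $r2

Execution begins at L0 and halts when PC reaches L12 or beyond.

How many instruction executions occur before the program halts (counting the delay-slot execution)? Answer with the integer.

8

[0] slt  $r0, $r1, $r1  →  {$r0:0, $r1:9, $r2:14, $r3:7}
[1] slti  $r3, $r1, 10  →  {$r0:0, $r1:9, $r2:14, $r3:1}
[2] ori   $r2, $r2, 13  →  {$r0:0, $r1:9, $r2:15, $r3:1}
[3] bne  $r0, $r1, L8  →  {$r0:0, $r1:9, $r2:15, $r3:1}  ⟨branch taken⟩
[4] slti  $r1, $r2, 6  →  {$r0:0, $r1:0, $r2:15, $r3:1}
[8] bne  $r2, $r1, L11  →  {$r0:0, $r1:0, $r2:15, $r3:1}  ⟨branch taken⟩
[9] nor  $r1, $r0, $r1  →  {$r0:0, $r1:65535, $r2:15, $r3:1}
[11] and  $r2, $r1, $r2  →  {$r0:0, $r1:65535, $r2:15, $r3:1}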